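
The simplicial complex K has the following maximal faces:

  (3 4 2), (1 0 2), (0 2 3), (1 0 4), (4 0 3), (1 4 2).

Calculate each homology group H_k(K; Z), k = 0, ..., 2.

H_0 = Z,  H_1 = 0,  H_2 = Z.

Fix the vertex order 0 < 1 < 2 < 3 < 4 and write every simplex with vertices in increasing order. Then dim K = 2 and the simplices of K are:

  0-simplices (5): [0], [1], [2], [3], [4]
  1-simplices (9): [0,1], [0,2], [0,3], [0,4], [1,2], [1,4], [2,3], [2,4], [3,4]
  2-simplices (6): [0,1,2], [0,1,4], [0,2,3], [0,3,4], [1,2,4], [2,3,4]

giving chain groups C_0 ≅ Z^5, C_1 ≅ Z^9, C_2 ≅ Z^6.

Boundary ∂_1: C_1 → C_0 maps an edge to its endpoints' difference, ∂[p,q] = q − p.
The 5×9 boundary matrix has rank 4 and Smith normal form diag(1,1,1,1).

∂_2: C_2 → C_1 acts by ∂[p,q,r] = [q,r] − [p,r] + [p,q]. For instance
  ∂[0,3,4] = [3,4] − [0,4] + [0,3],
  ∂[2,3,4] = [3,4] − [2,4] + [2,3].
The resulting 9×6 matrix has rank 5, and its Smith normal form has invariant factors (1,1,1,1,1).

Computing H_k = (kernel of ∂_k) / (image of ∂_{k+1}):

  H_0: rank C_0 − rank ∂_1 = 5 − 4 = 1, and the invariant factors of ∂_1 are all 1, so H_0 ≅ Z.
  H_1: rank ker ∂_1 − rank ∂_2 = (9 − 4) − 5 = 0, and the invariant factors of ∂_2 are all 1, so H_1 ≅ 0.
  H_2: rank ker ∂_2 − rank ∂_3 = (6 − 5) − 0 = 1, and there is no ∂_3, so H_2 ≅ Z.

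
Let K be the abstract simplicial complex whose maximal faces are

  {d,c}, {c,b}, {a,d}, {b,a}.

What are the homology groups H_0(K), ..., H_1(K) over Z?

H_0 ≅ Z,  H_1 ≅ Z.

Order the vertices as a < b < c < d. Listing each simplex with vertices in this order, K has dimension 1 with simplices:

  0-simplices (4): a, b, c, d
  1-simplices (4): ab, ad, bc, cd

Hence C_0 ≅ Z^4, C_1 ≅ Z^4.

The boundary map ∂_1: C_1 → C_0 maps an edge to its endpoints' difference, ∂[p,q] = q − p. For instance
  ∂ad = d − a.
As a 4×4 matrix over Z this has rank 3, with invariant factors (1,1,1).

Computing H_k = (kernel of ∂_k) / (image of ∂_{k+1}):

  H_0: rank C_0 − rank ∂_1 = 4 − 3 = 1, and the invariant factors of ∂_1 are all 1, so H_0 = Z.
  H_1: rank ker ∂_1 − rank ∂_2 = (4 − 3) − 0 = 1, and there is no ∂_2, so H_1 = Z.

As a check, the Euler characteristic is 4 − 4 = 0, which agrees with 1 − 1 = 0.
(K is a triangulation of the circle S^1.)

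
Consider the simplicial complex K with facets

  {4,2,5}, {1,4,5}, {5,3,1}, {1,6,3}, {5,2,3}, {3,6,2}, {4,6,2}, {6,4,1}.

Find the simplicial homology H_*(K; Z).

H_0 ≅ Z,  H_1 = 0,  H_2 ≅ Z.

Order the vertices as 1 < 2 < 3 < 4 < 5 < 6. Listing each simplex with vertices in this order, K has dimension 2 with simplices:

  0-simplices (6): [1], [2], [3], [4], [5], [6]
  1-simplices (12): [1,3], [1,4], [1,5], [1,6], [2,3], [2,4], [2,5], [2,6], [3,5], [3,6], [4,5], [4,6]
  2-simplices (8): [1,3,5], [1,3,6], [1,4,5], [1,4,6], [2,3,5], [2,3,6], [2,4,5], [2,4,6]

giving chain groups C_0 ≅ Z^6, C_1 ≅ Z^12, C_2 ≅ Z^8.

Boundary ∂_1: C_1 → C_0 sends each edge [p,q] (with p < q) to q − p. For instance
  ∂[1,5] = [5] − [1].
As a 6×12 matrix over Z this has rank 5, with invariant factors (1,1,1,1,1).

Boundary ∂_2: C_2 → C_1 maps a triangle to the signed sum of its edges. For instance
  ∂[1,3,6] = [3,6] − [1,6] + [1,3],
  ∂[1,4,6] = [4,6] − [1,6] + [1,4].
The 12×8 boundary matrix has rank 7 and Smith normal form diag(1,1,1,1,1,1,1).

From H_k ≅ ker(∂_k) / im(∂_{k+1}) we obtain:

  H_0: rank C_0 − rank ∂_1 = 6 − 5 = 1, and the invariant factors of ∂_1 are all 1, so H_0 = Z.
  H_1: rank ker ∂_1 − rank ∂_2 = (12 − 5) − 7 = 0, and the invariant factors of ∂_2 are all 1, so H_1 = 0.
  H_2: rank ker ∂_2 − rank ∂_3 = (8 − 7) − 0 = 1, and there is no ∂_3, so H_2 = Z.

(K is a triangulation of the 2-sphere S^2.)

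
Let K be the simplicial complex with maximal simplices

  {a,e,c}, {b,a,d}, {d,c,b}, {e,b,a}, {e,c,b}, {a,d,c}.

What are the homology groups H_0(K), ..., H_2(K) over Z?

H_0 = Z,  H_1 = 0,  H_2 = Z.

Fix the vertex order a < b < c < d < e and write every simplex with vertices in increasing order. Then dim K = 2 and the simplices of K are:

  0-simplices (5): a, b, c, d, e
  1-simplices (9): ab, ac, ad, ae, bc, bd, be, cd, ce
  2-simplices (6): abd, abe, acd, ace, bcd, bce

so the chain groups are C_0 ≅ Z^5, C_1 ≅ Z^9, C_2 ≅ Z^6.

The boundary map ∂_1: C_1 → C_0 sends each edge [p,q] (with p < q) to q − p. For instance
  ∂ae = e − a.
As a 5×9 matrix over Z this has rank 4, with invariant factors (1,1,1,1).

∂_2: C_2 → C_1 sends each 2-simplex [p,q,r] to [q,r] − [p,r] + [p,q]. For instance
  ∂acd = cd − ad + ac,
  ∂abe = be − ae + ab.
The resulting 9×6 matrix has rank 5, and its Smith normal form has invariant factors (1,1,1,1,1).

Now H_k = ker ∂_k / im ∂_{k+1}, so:

  H_0: rank C_0 − rank ∂_1 = 5 − 4 = 1, and the invariant factors of ∂_1 are all 1, so H_0 = Z.
  H_1: rank ker ∂_1 − rank ∂_2 = (9 − 4) − 5 = 0, and the invariant factors of ∂_2 are all 1, so H_1 = 0.
  H_2: rank ker ∂_2 − rank ∂_3 = (6 − 5) − 0 = 1, and there is no ∂_3, so H_2 = Z.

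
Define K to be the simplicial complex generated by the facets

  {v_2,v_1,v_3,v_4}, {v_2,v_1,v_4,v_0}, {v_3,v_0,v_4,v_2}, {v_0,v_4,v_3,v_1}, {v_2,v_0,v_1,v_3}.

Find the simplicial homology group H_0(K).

We work with the vertex ordering v_0 < v_1 < v_2 < v_3 < v_4. The simplices of K, each written with vertices in increasing order, are:

  0-simplices (5): [v_0], [v_1], [v_2], [v_3], [v_4]
  1-simplices (10): [v_0,v_1], [v_0,v_2], [v_0,v_3], [v_0,v_4], [v_1,v_2], [v_1,v_3], [v_1,v_4], [v_2,v_3], [v_2,v_4], [v_3,v_4]
  2-simplices (10): [v_0,v_1,v_2], [v_0,v_1,v_3], [v_0,v_1,v_4], [v_0,v_2,v_3], [v_0,v_2,v_4], [v_0,v_3,v_4], [v_1,v_2,v_3], [v_1,v_2,v_4], [v_1,v_3,v_4], [v_2,v_3,v_4]
  3-simplices (5): [v_0,v_1,v_2,v_3], [v_0,v_1,v_2,v_4], [v_0,v_1,v_3,v_4], [v_0,v_2,v_3,v_4], [v_1,v_2,v_3,v_4]

Hence C_0 ≅ Z^5, C_1 ≅ Z^10, C_2 ≅ Z^10, C_3 ≅ Z^5.

Boundary ∂_1: C_1 → C_0 is given by ∂[p,q] = [q] − [p].
As a 5×10 matrix over Z this has rank 4, with invariant factors (1,1,1,1).

Boundary ∂_2: C_2 → C_1 maps a triangle to the signed sum of its edges. For instance
  ∂[v_1,v_2,v_3] = [v_2,v_3] − [v_1,v_3] + [v_1,v_2],
  ∂[v_2,v_3,v_4] = [v_3,v_4] − [v_2,v_4] + [v_2,v_3].
The 10×10 boundary matrix has rank 6 and Smith normal form diag(1,1,1,1,1,1).

∂_3: C_3 → C_2 sends each 3-simplex σ to the alternating sum Σ_i (−1)^i (σ with its i-th vertex removed). For instance
  ∂[v_1,v_2,v_3,v_4] = [v_2,v_3,v_4] − [v_1,v_3,v_4] + [v_1,v_2,v_4] − [v_1,v_2,v_3],
  ∂[v_0,v_1,v_2,v_3] = [v_1,v_2,v_3] − [v_0,v_2,v_3] + [v_0,v_1,v_3] − [v_0,v_1,v_2].
As a 10×5 matrix over Z this has rank 4, with invariant factors (1,1,1,1).

Reading off H_k = ker ∂_k / im ∂_{k+1}:

  H_0: rank C_0 − rank ∂_1 = 5 − 4 = 1, and the invariant factors of ∂_1 are all 1, so H_0 = Z.

(K is a triangulation of the 3-sphere S^3.)

H_0 ≅ Z.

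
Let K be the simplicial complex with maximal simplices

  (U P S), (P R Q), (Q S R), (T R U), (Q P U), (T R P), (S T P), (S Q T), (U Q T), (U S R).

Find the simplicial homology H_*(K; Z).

H_0 ≅ Z,  H_1 ≅ Z/2,  H_2 = 0.

Take the total order P < Q < R < S < T < U on the vertex set. Then K (dimension 2) consists of the simplices:

  0-simplices (6): P, Q, R, S, T, U
  1-simplices (15): PQ, PR, PS, PT, PU, QR, QS, QT, QU, RS, RT, RU, ST, SU, TU
  2-simplices (10): PQR, PQU, PRT, PST, PSU, QRS, QST, QTU, RSU, RTU

so the chain groups are C_0 ≅ Z^6, C_1 ≅ Z^15, C_2 ≅ Z^10.

∂_1: C_1 → C_0 sends each edge [p,q] (with p < q) to q − p. For instance
  ∂RS = S − R.
As a 6×15 matrix over Z this has rank 5, with invariant factors (1,1,1,1,1).

∂_2: C_2 → C_1 sends each 2-simplex [p,q,r] to [q,r] − [p,r] + [p,q]. For instance
  ∂RSU = SU − RU + RS,
  ∂PRT = RT − PT + PR.
This gives a 15×10 integer matrix of rank 10; reducing to Smith normal form yields diagonal entries (1,1,1,1,1,1,1,1,1,2).

Computing H_k = (kernel of ∂_k) / (image of ∂_{k+1}):

  H_0: rank C_0 − rank ∂_1 = 6 − 5 = 1, and the invariant factors of ∂_1 are all 1, so H_0 ≅ Z.
  H_1: rank ker ∂_1 − rank ∂_2 = (15 − 5) − 10 = 0, and ∂_2 has invariant factor 2 > 1, so H_1 ≅ Z/2.
  H_2: rank ker ∂_2 − rank ∂_3 = (10 − 10) − 0 = 0, and there is no ∂_3, so H_2 ≅ 0.

(K is a triangulation of the real projective plane RP^2.)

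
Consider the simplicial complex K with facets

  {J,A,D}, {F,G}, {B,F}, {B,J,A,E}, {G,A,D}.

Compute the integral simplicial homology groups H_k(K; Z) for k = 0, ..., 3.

We work with the vertex ordering A < B < D < E < F < G < J. The simplices of K, each written with vertices in increasing order, are:

  0-simplices (7): A, B, D, E, F, G, J
  1-simplices (12): AB, AD, AE, AG, AJ, BE, BF, BJ, DG, DJ, EJ, FG
  2-simplices (6): ABE, ABJ, ADG, ADJ, AEJ, BEJ
  3-simplices (1): ABEJ

Hence C_0 ≅ Z^7, C_1 ≅ Z^12, C_2 ≅ Z^6, C_3 ≅ Z^1.

Boundary ∂_1: C_1 → C_0 is given by ∂[p,q] = [q] − [p].
This gives a 7×12 integer matrix of rank 6; reducing to Smith normal form yields diagonal entries (1,1,1,1,1,1).

Boundary ∂_2: C_2 → C_1 sends each 2-simplex [p,q,r] to [q,r] − [p,r] + [p,q]. For instance
  ∂ABE = BE − AE + AB,
  ∂ADG = DG − AG + AD.
As a 12×6 matrix over Z this has rank 5, with invariant factors (1,1,1,1,1).

The boundary map ∂_3: C_3 → C_2 sends each 3-simplex σ to the alternating sum Σ_i (−1)^i (σ with its i-th vertex removed). For instance
  ∂ABEJ = BEJ − AEJ + ABJ − ABE.
The resulting 6×1 matrix has rank 1, and its Smith normal form has invariant factors (1).

Computing H_k = (kernel of ∂_k) / (image of ∂_{k+1}):

  H_0: rank C_0 − rank ∂_1 = 7 − 6 = 1, and the invariant factors of ∂_1 are all 1, so H_0 = Z.
  H_1: rank ker ∂_1 − rank ∂_2 = (12 − 6) − 5 = 1, and the invariant factors of ∂_2 are all 1, so H_1 = Z.
  H_2: rank ker ∂_2 − rank ∂_3 = (6 − 5) − 1 = 0, and the invariant factors of ∂_3 are all 1, so H_2 = 0.
  H_3: rank ker ∂_3 − rank ∂_4 = (1 − 1) − 0 = 0, and there is no ∂_4, so H_3 = 0.

As a check, the Euler characteristic is 7 − 12 + 6 − 1 = 0, which agrees with 1 − 1 + 0 − 0 = 0.

H_0 ≅ Z,  H_1 ≅ Z,  H_2 = 0,  H_3 = 0.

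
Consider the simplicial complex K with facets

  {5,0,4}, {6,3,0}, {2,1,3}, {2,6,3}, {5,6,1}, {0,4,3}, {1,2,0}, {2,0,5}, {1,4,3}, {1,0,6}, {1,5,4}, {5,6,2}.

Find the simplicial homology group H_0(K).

H_0 = Z.

We work with the vertex ordering 0 < 1 < 2 < 3 < 4 < 5 < 6. The simplices of K, each written with vertices in increasing order, are:

  0-simplices (7): [0], [1], [2], [3], [4], [5], [6]
  1-simplices (18): [0,1], [0,2], [0,3], [0,4], [0,5], [0,6], [1,2], [1,3], [1,4], [1,5], [1,6], [2,3], [2,5], [2,6], [3,4], [3,6], [4,5], [5,6]
  2-simplices (12): [0,1,2], [0,1,6], [0,2,5], [0,3,4], [0,3,6], [0,4,5], [1,2,3], [1,3,4], [1,4,5], [1,5,6], [2,3,6], [2,5,6]

so the chain groups are C_0 ≅ Z^7, C_1 ≅ Z^18, C_2 ≅ Z^12.

The boundary map ∂_1: C_1 → C_0 is given by ∂[p,q] = [q] − [p].
This gives a 7×18 integer matrix of rank 6; reducing to Smith normal form yields diagonal entries (1,1,1,1,1,1).

∂_2: C_2 → C_1 sends each 2-simplex [p,q,r] to [q,r] − [p,r] + [p,q]. For instance
  ∂[0,3,4] = [3,4] − [0,4] + [0,3],
  ∂[0,1,6] = [1,6] − [0,6] + [0,1].
This gives a 18×12 integer matrix of rank 12; reducing to Smith normal form yields diagonal entries (1,1,1,1,1,1,1,1,1,1,1,2).

Reading off H_k = ker ∂_k / im ∂_{k+1}:

  H_0: rank C_0 − rank ∂_1 = 7 − 6 = 1, and the invariant factors of ∂_1 are all 1, so H_0 ≅ Z.

(K is a triangulation of the real projective plane RP^2.)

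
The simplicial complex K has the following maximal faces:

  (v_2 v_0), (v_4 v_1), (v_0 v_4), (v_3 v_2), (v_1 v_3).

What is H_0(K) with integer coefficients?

H_0 = Z.

Take the total order v_0 < v_1 < v_2 < v_3 < v_4 on the vertex set. Then K (dimension 1) consists of the simplices:

  0-simplices (5): [v_0], [v_1], [v_2], [v_3], [v_4]
  1-simplices (5): [v_0,v_2], [v_0,v_4], [v_1,v_3], [v_1,v_4], [v_2,v_3]

giving chain groups C_0 ≅ Z^5, C_1 ≅ Z^5.

∂_1: C_1 → C_0 is given by ∂[p,q] = [q] − [p].
This gives a 5×5 integer matrix of rank 4; reducing to Smith normal form yields diagonal entries (1,1,1,1).

Now H_k = ker ∂_k / im ∂_{k+1}, so:

  H_0: rank C_0 − rank ∂_1 = 5 − 4 = 1, and the invariant factors of ∂_1 are all 1, so H_0 = Z.

(K is a triangulation of the circle S^1.)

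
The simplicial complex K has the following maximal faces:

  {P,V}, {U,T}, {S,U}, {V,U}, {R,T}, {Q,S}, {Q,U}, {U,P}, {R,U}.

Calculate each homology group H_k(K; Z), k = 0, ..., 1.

Fix the vertex order P < Q < R < S < T < U < V and write every simplex with vertices in increasing order. Then dim K = 1 and the simplices of K are:

  0-simplices (7): P, Q, R, S, T, U, V
  1-simplices (9): PU, PV, QS, QU, RT, RU, SU, TU, UV

so the chain groups are C_0 ≅ Z^7, C_1 ≅ Z^9.

The boundary map ∂_1: C_1 → C_0 maps an edge to its endpoints' difference, ∂[p,q] = q − p.
The 7×9 boundary matrix has rank 6 and Smith normal form diag(1,1,1,1,1,1).

From H_k ≅ ker(∂_k) / im(∂_{k+1}) we obtain:

  H_0: rank C_0 − rank ∂_1 = 7 − 6 = 1, and the invariant factors of ∂_1 are all 1, so H_0 ≅ Z.
  H_1: rank ker ∂_1 − rank ∂_2 = (9 − 6) − 0 = 3, and there is no ∂_2, so H_1 ≅ Z^3.

As a check, the Euler characteristic is 7 − 9 = -2, which agrees with 1 − 3 = -2.

H_0 = Z,  H_1 = Z^3.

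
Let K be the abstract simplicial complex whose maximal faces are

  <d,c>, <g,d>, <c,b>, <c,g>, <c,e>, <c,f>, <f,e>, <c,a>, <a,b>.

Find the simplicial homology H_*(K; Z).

K has 7 vertices, 9 edges.
rank ∂_0 = 0, rank ∂_1 = 6 ⇒ b_0 = 7 − 0 − 6 = 1; all invariant factors of ∂_1 are 1 so no torsion. So H_0 ≅ Z.
rank ∂_1 = 6, rank ∂_2 = 0 ⇒ b_1 = 9 − 6 − 0 = 3. So H_1 ≅ Z^3.

H_0 = Z,  H_1 = Z^3.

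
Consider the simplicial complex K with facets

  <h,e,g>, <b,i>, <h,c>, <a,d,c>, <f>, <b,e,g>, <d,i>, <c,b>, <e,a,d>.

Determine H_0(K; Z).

H_0 ≅ Z^2.

Take the total order a < b < c < d < e < f < g < h < i on the vertex set. Then K (dimension 2) consists of the simplices:

  0-simplices (9): a, b, c, d, e, f, g, h, i
  1-simplices (14): ac, ad, ae, bc, be, bg, bi, cd, ch, de, di, eg, eh, gh
  2-simplices (4): acd, ade, beg, egh

giving chain groups C_0 ≅ Z^9, C_1 ≅ Z^14, C_2 ≅ Z^4.

The boundary map ∂_1: C_1 → C_0 is given by ∂[p,q] = [q] − [p].
The resulting 9×14 matrix has rank 7, and its Smith normal form has invariant factors (1,1,1,1,1,1,1).

∂_2: C_2 → C_1 sends each 2-simplex [p,q,r] to [q,r] − [p,r] + [p,q]. For instance
  ∂ade = de − ae + ad,
  ∂beg = eg − bg + be.
This gives a 14×4 integer matrix of rank 4; reducing to Smith normal form yields diagonal entries (1,1,1,1).

Computing H_k = (kernel of ∂_k) / (image of ∂_{k+1}):

  H_0: rank C_0 − rank ∂_1 = 9 − 7 = 2, and the invariant factors of ∂_1 are all 1, so H_0 ≅ Z^2.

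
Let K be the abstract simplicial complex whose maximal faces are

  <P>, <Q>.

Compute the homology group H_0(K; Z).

H_0 ≅ Z^2.

Take the total order P < Q on the vertex set. Then K (dimension 0) consists of the simplices:

  0-simplices (2): P, Q

Hence C_0 ≅ Z^2.

Now H_k = ker ∂_k / im ∂_{k+1}, so:

  H_0: rank C_0 − rank ∂_1 = 2 − 0 = 2, and there is no ∂_1, so H_0 ≅ Z^2.

(K is a triangulation of a set of 2 points.)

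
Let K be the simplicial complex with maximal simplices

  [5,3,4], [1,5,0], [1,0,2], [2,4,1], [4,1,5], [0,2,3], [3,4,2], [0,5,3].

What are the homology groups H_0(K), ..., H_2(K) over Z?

H_0 ≅ Z,  H_1 = 0,  H_2 ≅ Z.

We work with the vertex ordering 0 < 1 < 2 < 3 < 4 < 5. The simplices of K, each written with vertices in increasing order, are:

  0-simplices (6): [0], [1], [2], [3], [4], [5]
  1-simplices (12): [0,1], [0,2], [0,3], [0,5], [1,2], [1,4], [1,5], [2,3], [2,4], [3,4], [3,5], [4,5]
  2-simplices (8): [0,1,2], [0,1,5], [0,2,3], [0,3,5], [1,2,4], [1,4,5], [2,3,4], [3,4,5]

giving chain groups C_0 ≅ Z^6, C_1 ≅ Z^12, C_2 ≅ Z^8.

The boundary map ∂_1: C_1 → C_0 sends each edge [p,q] (with p < q) to q − p.
This gives a 6×12 integer matrix of rank 5; reducing to Smith normal form yields diagonal entries (1,1,1,1,1).

∂_2: C_2 → C_1 maps a triangle to the signed sum of its edges. For instance
  ∂[2,3,4] = [3,4] − [2,4] + [2,3],
  ∂[0,1,5] = [1,5] − [0,5] + [0,1].
The 12×8 boundary matrix has rank 7 and Smith normal form diag(1,1,1,1,1,1,1).

Reading off H_k = ker ∂_k / im ∂_{k+1}:

  H_0: rank C_0 − rank ∂_1 = 6 − 5 = 1, and the invariant factors of ∂_1 are all 1, so H_0 ≅ Z.
  H_1: rank ker ∂_1 − rank ∂_2 = (12 − 5) − 7 = 0, and the invariant factors of ∂_2 are all 1, so H_1 ≅ 0.
  H_2: rank ker ∂_2 − rank ∂_3 = (8 − 7) − 0 = 1, and there is no ∂_3, so H_2 ≅ Z.

As a check, the Euler characteristic is 6 − 12 + 8 = 2, which agrees with 1 − 0 + 1 = 2.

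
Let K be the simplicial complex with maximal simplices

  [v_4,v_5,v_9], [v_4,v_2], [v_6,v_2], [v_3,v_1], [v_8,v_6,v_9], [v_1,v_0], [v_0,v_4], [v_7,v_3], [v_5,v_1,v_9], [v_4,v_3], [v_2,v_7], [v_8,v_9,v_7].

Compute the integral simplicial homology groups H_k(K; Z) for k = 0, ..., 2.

Order the vertices as v_0 < v_1 < v_2 < v_3 < v_4 < v_5 < v_6 < v_7 < v_8 < v_9. Listing each simplex with vertices in this order, K has dimension 2 with simplices:

  0-simplices (10): [v_0], [v_1], [v_2], [v_3], [v_4], [v_5], [v_6], [v_7], [v_8], [v_9]
  1-simplices (18): (18 of them)
  2-simplices (4): [v_1,v_5,v_9], [v_4,v_5,v_9], [v_6,v_8,v_9], [v_7,v_8,v_9]

Hence C_0 ≅ Z^10, C_1 ≅ Z^18, C_2 ≅ Z^4.

Boundary ∂_1: C_1 → C_0 is given by ∂[p,q] = [q] − [p]. For instance
  ∂[v_2,v_6] = [v_6] − [v_2].
The 10×18 boundary matrix has rank 9 and Smith normal form diag(1,1,1,1,1,1,1,1,1).

Boundary ∂_2: C_2 → C_1 acts by ∂[p,q,r] = [q,r] − [p,r] + [p,q]. For instance
  ∂[v_6,v_8,v_9] = [v_8,v_9] − [v_6,v_9] + [v_6,v_8],
  ∂[v_1,v_5,v_9] = [v_5,v_9] − [v_1,v_9] + [v_1,v_5].
The 18×4 boundary matrix has rank 4 and Smith normal form diag(1,1,1,1).

Now H_k = ker ∂_k / im ∂_{k+1}, so:

  H_0: rank C_0 − rank ∂_1 = 10 − 9 = 1, and the invariant factors of ∂_1 are all 1, so H_0 ≅ Z.
  H_1: rank ker ∂_1 − rank ∂_2 = (18 − 9) − 4 = 5, and the invariant factors of ∂_2 are all 1, so H_1 ≅ Z^5.
  H_2: rank ker ∂_2 − rank ∂_3 = (4 − 4) − 0 = 0, and there is no ∂_3, so H_2 ≅ 0.

H_0 = Z,  H_1 = Z^5,  H_2 = 0.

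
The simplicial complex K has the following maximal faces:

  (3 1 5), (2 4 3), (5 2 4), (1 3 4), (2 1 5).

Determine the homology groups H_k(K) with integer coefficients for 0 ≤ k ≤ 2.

H_0 ≅ Z,  H_1 ≅ Z,  H_2 = 0.

We work with the vertex ordering 1 < 2 < 3 < 4 < 5. The simplices of K, each written with vertices in increasing order, are:

  0-simplices (5): [1], [2], [3], [4], [5]
  1-simplices (10): [1,2], [1,3], [1,4], [1,5], [2,3], [2,4], [2,5], [3,4], [3,5], [4,5]
  2-simplices (5): [1,2,5], [1,3,4], [1,3,5], [2,3,4], [2,4,5]

Hence C_0 ≅ Z^5, C_1 ≅ Z^10, C_2 ≅ Z^5.

Boundary ∂_1: C_1 → C_0 maps an edge to its endpoints' difference, ∂[p,q] = q − p.
As a 5×10 matrix over Z this has rank 4, with invariant factors (1,1,1,1).

The boundary map ∂_2: C_2 → C_1 maps a triangle to the signed sum of its edges. For instance
  ∂[1,3,4] = [3,4] − [1,4] + [1,3],
  ∂[1,3,5] = [3,5] − [1,5] + [1,3].
The resulting 10×5 matrix has rank 5, and its Smith normal form has invariant factors (1,1,1,1,1).

Now H_k = ker ∂_k / im ∂_{k+1}, so:

  H_0: rank C_0 − rank ∂_1 = 5 − 4 = 1, and the invariant factors of ∂_1 are all 1, so H_0 ≅ Z.
  H_1: rank ker ∂_1 − rank ∂_2 = (10 − 4) − 5 = 1, and the invariant factors of ∂_2 are all 1, so H_1 ≅ Z.
  H_2: rank ker ∂_2 − rank ∂_3 = (5 − 5) − 0 = 0, and there is no ∂_3, so H_2 ≅ 0.

(K is a triangulation of the Möbius band.)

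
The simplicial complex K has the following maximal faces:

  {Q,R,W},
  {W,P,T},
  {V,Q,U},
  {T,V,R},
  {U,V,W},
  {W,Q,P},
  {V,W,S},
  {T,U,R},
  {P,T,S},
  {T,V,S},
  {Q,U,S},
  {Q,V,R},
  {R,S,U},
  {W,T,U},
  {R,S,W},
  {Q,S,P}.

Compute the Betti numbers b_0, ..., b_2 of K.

K has 8 vertices, 24 edges, 16 triangles.
rank ∂_0 = 0, rank ∂_1 = 7 ⇒ b_0 = 8 − 0 − 7 = 1; all invariant factors of ∂_1 are 1 so no torsion. So H_0 = Z.
rank ∂_1 = 7, rank ∂_2 = 15 ⇒ b_1 = 24 − 7 − 15 = 2; all invariant factors of ∂_2 are 1 so no torsion. So H_1 = Z^2.
rank ∂_2 = 15, rank ∂_3 = 0 ⇒ b_2 = 16 − 15 − 0 = 1. So H_2 = Z.

b_0 = 1, b_1 = 2, b_2 = 1.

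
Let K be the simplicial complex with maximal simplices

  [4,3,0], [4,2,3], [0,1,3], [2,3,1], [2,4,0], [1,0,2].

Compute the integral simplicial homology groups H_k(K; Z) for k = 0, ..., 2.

H_0 = Z,  H_1 = 0,  H_2 = Z.

We work with the vertex ordering 0 < 1 < 2 < 3 < 4. The simplices of K, each written with vertices in increasing order, are:

  0-simplices (5): [0], [1], [2], [3], [4]
  1-simplices (9): [0,1], [0,2], [0,3], [0,4], [1,2], [1,3], [2,3], [2,4], [3,4]
  2-simplices (6): [0,1,2], [0,1,3], [0,2,4], [0,3,4], [1,2,3], [2,3,4]

so the chain groups are C_0 ≅ Z^5, C_1 ≅ Z^9, C_2 ≅ Z^6.

The boundary map ∂_1: C_1 → C_0 maps an edge to its endpoints' difference, ∂[p,q] = q − p. For instance
  ∂[2,4] = [4] − [2].
The 5×9 boundary matrix has rank 4 and Smith normal form diag(1,1,1,1).

∂_2: C_2 → C_1 sends each 2-simplex [p,q,r] to [q,r] − [p,r] + [p,q]. For instance
  ∂[0,3,4] = [3,4] − [0,4] + [0,3],
  ∂[0,1,2] = [1,2] − [0,2] + [0,1].
As a 9×6 matrix over Z this has rank 5, with invariant factors (1,1,1,1,1).

Reading off H_k = ker ∂_k / im ∂_{k+1}:

  H_0: rank C_0 − rank ∂_1 = 5 − 4 = 1, and the invariant factors of ∂_1 are all 1, so H_0 = Z.
  H_1: rank ker ∂_1 − rank ∂_2 = (9 − 4) − 5 = 0, and the invariant factors of ∂_2 are all 1, so H_1 = 0.
  H_2: rank ker ∂_2 − rank ∂_3 = (6 − 5) − 0 = 1, and there is no ∂_3, so H_2 = Z.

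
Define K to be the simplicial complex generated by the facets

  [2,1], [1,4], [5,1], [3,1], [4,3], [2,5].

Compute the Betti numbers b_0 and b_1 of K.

b_0 = 1, b_1 = 2.

Fix the vertex order 1 < 2 < 3 < 4 < 5 and write every simplex with vertices in increasing order. Then dim K = 1 and the simplices of K are:

  0-simplices (5): [1], [2], [3], [4], [5]
  1-simplices (6): [1,2], [1,3], [1,4], [1,5], [2,5], [3,4]

giving chain groups C_0 ≅ Z^5, C_1 ≅ Z^6.

∂_1: C_1 → C_0 maps an edge to its endpoints' difference, ∂[p,q] = q − p. For instance
  ∂[2,5] = [5] − [2].
As a 5×6 matrix over Z this has rank 4, with invariant factors (1,1,1,1).

Reading off H_k = ker ∂_k / im ∂_{k+1}:

  H_0: rank C_0 − rank ∂_1 = 5 − 4 = 1, and the invariant factors of ∂_1 are all 1, so H_0 = Z.
  H_1: rank ker ∂_1 − rank ∂_2 = (6 − 4) − 0 = 2, and there is no ∂_2, so H_1 = Z^2.

Hence the Betti numbers are b_0 = 1, b_1 = 2.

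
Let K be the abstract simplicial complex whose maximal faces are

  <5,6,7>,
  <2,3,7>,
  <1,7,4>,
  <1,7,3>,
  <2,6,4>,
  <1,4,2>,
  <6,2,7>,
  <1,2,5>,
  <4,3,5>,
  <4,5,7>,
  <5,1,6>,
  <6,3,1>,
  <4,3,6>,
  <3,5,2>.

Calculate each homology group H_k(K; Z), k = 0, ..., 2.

H_0 ≅ Z,  H_1 ≅ Z^2,  H_2 ≅ Z.

We work with the vertex ordering 1 < 2 < 3 < 4 < 5 < 6 < 7. The simplices of K, each written with vertices in increasing order, are:

  0-simplices (7): [1], [2], [3], [4], [5], [6], [7]
  1-simplices (21): [1,2], [1,3], [1,4], [1,5], [1,6], [1,7], [2,3], [2,4], [2,5], [2,6], [2,7], [3,4], [3,5], [3,6], [3,7], [4,5], [4,6], [4,7], [5,6], [5,7], [6,7]
  2-simplices (14): [1,2,4], [1,2,5], [1,3,6], [1,3,7], [1,4,7], [1,5,6], [2,3,5], [2,3,7], [2,4,6], [2,6,7], [3,4,5], [3,4,6], [4,5,7], [5,6,7]

giving chain groups C_0 ≅ Z^7, C_1 ≅ Z^21, C_2 ≅ Z^14.

The boundary map ∂_1: C_1 → C_0 sends each edge [p,q] (with p < q) to q − p.
The 7×21 boundary matrix has rank 6 and Smith normal form diag(1,1,1,1,1,1).

∂_2: C_2 → C_1 sends each 2-simplex [p,q,r] to [q,r] − [p,r] + [p,q]. For instance
  ∂[1,4,7] = [4,7] − [1,7] + [1,4],
  ∂[1,2,5] = [2,5] − [1,5] + [1,2].
The resulting 21×14 matrix has rank 13, and its Smith normal form has invariant factors (1,1,1,1,1,1,1,1,1,1,1,1,1).

Reading off H_k = ker ∂_k / im ∂_{k+1}:

  H_0: rank C_0 − rank ∂_1 = 7 − 6 = 1, and the invariant factors of ∂_1 are all 1, so H_0 = Z.
  H_1: rank ker ∂_1 − rank ∂_2 = (21 − 6) − 13 = 2, and the invariant factors of ∂_2 are all 1, so H_1 = Z^2.
  H_2: rank ker ∂_2 − rank ∂_3 = (14 − 13) − 0 = 1, and there is no ∂_3, so H_2 = Z.

(K is a triangulation of the torus T^2.)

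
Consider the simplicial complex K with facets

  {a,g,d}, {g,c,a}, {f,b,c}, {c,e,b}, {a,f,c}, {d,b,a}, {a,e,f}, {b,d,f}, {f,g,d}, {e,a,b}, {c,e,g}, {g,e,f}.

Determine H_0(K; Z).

H_0 = Z.

We work with the vertex ordering a < b < c < d < e < f < g. The simplices of K, each written with vertices in increasing order, are:

  0-simplices (7): a, b, c, d, e, f, g
  1-simplices (18): ab, ac, ad, ae, af, ag, bc, bd, be, bf, ce, cf, cg, df, dg, ef, eg, fg
  2-simplices (12): abd, abe, acf, acg, adg, aef, bce, bcf, bdf, ceg, dfg, efg

giving chain groups C_0 ≅ Z^7, C_1 ≅ Z^18, C_2 ≅ Z^12.

Boundary ∂_1: C_1 → C_0 is given by ∂[p,q] = [q] − [p].
The 7×18 boundary matrix has rank 6 and Smith normal form diag(1,1,1,1,1,1).

Boundary ∂_2: C_2 → C_1 maps a triangle to the signed sum of its edges. For instance
  ∂bcf = cf − bf + bc,
  ∂abd = bd − ad + ab.
This gives a 18×12 integer matrix of rank 12; reducing to Smith normal form yields diagonal entries (1,1,1,1,1,1,1,1,1,1,1,2).

Now H_k = ker ∂_k / im ∂_{k+1}, so:

  H_0: rank C_0 − rank ∂_1 = 7 − 6 = 1, and the invariant factors of ∂_1 are all 1, so H_0 = Z.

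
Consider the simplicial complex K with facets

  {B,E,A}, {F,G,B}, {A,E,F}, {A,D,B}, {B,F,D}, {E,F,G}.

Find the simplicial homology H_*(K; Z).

H_0 = Z,  H_1 = Z,  H_2 = 0.

Take the total order A < B < D < E < F < G on the vertex set. Then K (dimension 2) consists of the simplices:

  0-simplices (6): A, B, D, E, F, G
  1-simplices (12): AB, AD, AE, AF, BD, BE, BF, BG, DF, EF, EG, FG
  2-simplices (6): ABD, ABE, AEF, BDF, BFG, EFG

Hence C_0 ≅ Z^6, C_1 ≅ Z^12, C_2 ≅ Z^6.

Boundary ∂_1: C_1 → C_0 is given by ∂[p,q] = [q] − [p].
This gives a 6×12 integer matrix of rank 5; reducing to Smith normal form yields diagonal entries (1,1,1,1,1).

The boundary map ∂_2: C_2 → C_1 maps a triangle to the signed sum of its edges. For instance
  ∂BDF = DF − BF + BD,
  ∂AEF = EF − AF + AE.
As a 12×6 matrix over Z this has rank 6, with invariant factors (1,1,1,1,1,1).

Computing H_k = (kernel of ∂_k) / (image of ∂_{k+1}):

  H_0: rank C_0 − rank ∂_1 = 6 − 5 = 1, and the invariant factors of ∂_1 are all 1, so H_0 = Z.
  H_1: rank ker ∂_1 − rank ∂_2 = (12 − 5) − 6 = 1, and the invariant factors of ∂_2 are all 1, so H_1 = Z.
  H_2: rank ker ∂_2 − rank ∂_3 = (6 − 6) − 0 = 0, and there is no ∂_3, so H_2 = 0.

As a check, the Euler characteristic is 6 − 12 + 6 = 0, which agrees with 1 − 1 + 0 = 0.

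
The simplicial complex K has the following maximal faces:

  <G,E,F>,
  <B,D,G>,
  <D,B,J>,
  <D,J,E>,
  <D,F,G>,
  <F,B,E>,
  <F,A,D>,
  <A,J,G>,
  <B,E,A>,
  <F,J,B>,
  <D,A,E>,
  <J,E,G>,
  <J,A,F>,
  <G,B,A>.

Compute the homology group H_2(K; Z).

Fix the vertex order A < B < D < E < F < G < J and write every simplex with vertices in increasing order. Then dim K = 2 and the simplices of K are:

  0-simplices (7): A, B, D, E, F, G, J
  1-simplices (21): AB, AD, AE, AF, AG, AJ, BD, BE, BF, BG, BJ, DE, DF, DG, DJ, EF, EG, EJ, FG, FJ, GJ
  2-simplices (14): ABE, ABG, ADE, ADF, AFJ, AGJ, BDG, BDJ, BEF, BFJ, DEJ, DFG, EFG, EGJ

so the chain groups are C_0 ≅ Z^7, C_1 ≅ Z^21, C_2 ≅ Z^14.

Boundary ∂_1: C_1 → C_0 sends each edge [p,q] (with p < q) to q − p. For instance
  ∂AB = B − A.
The resulting 7×21 matrix has rank 6, and its Smith normal form has invariant factors (1,1,1,1,1,1).

∂_2: C_2 → C_1 maps a triangle to the signed sum of its edges. For instance
  ∂ADF = DF − AF + AD,
  ∂BFJ = FJ − BJ + BF.
The 21×14 boundary matrix has rank 13 and Smith normal form diag(1,1,1,1,1,1,1,1,1,1,1,1,1).

Computing H_k = (kernel of ∂_k) / (image of ∂_{k+1}):

  H_2: rank ker ∂_2 − rank ∂_3 = (14 − 13) − 0 = 1, and there is no ∂_3, so H_2 ≅ Z.

H_2 ≅ Z.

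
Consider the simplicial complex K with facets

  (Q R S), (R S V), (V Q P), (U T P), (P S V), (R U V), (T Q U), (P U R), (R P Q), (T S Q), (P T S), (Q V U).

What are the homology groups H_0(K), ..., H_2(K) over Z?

H_0 = Z,  H_1 = Z/2,  H_2 = 0.

Fix the vertex order P < Q < R < S < T < U < V and write every simplex with vertices in increasing order. Then dim K = 2 and the simplices of K are:

  0-simplices (7): P, Q, R, S, T, U, V
  1-simplices (18): PQ, PR, PS, PT, PU, PV, QR, QS, QT, QU, QV, RS, RU, RV, ST, SV, TU, UV
  2-simplices (12): PQR, PQV, PRU, PST, PSV, PTU, QRS, QST, QTU, QUV, RSV, RUV

giving chain groups C_0 ≅ Z^7, C_1 ≅ Z^18, C_2 ≅ Z^12.

The boundary map ∂_1: C_1 → C_0 is given by ∂[p,q] = [q] − [p].
The resulting 7×18 matrix has rank 6, and its Smith normal form has invariant factors (1,1,1,1,1,1).

∂_2: C_2 → C_1 sends each 2-simplex [p,q,r] to [q,r] − [p,r] + [p,q]. For instance
  ∂QRS = RS − QS + QR,
  ∂RSV = SV − RV + RS.
The 18×12 boundary matrix has rank 12 and Smith normal form diag(1,1,1,1,1,1,1,1,1,1,1,2).

Now H_k = ker ∂_k / im ∂_{k+1}, so:

  H_0: rank C_0 − rank ∂_1 = 7 − 6 = 1, and the invariant factors of ∂_1 are all 1, so H_0 = Z.
  H_1: rank ker ∂_1 − rank ∂_2 = (18 − 6) − 12 = 0, and ∂_2 has invariant factor 2 > 1, so H_1 = Z/2.
  H_2: rank ker ∂_2 − rank ∂_3 = (12 − 12) − 0 = 0, and there is no ∂_3, so H_2 = 0.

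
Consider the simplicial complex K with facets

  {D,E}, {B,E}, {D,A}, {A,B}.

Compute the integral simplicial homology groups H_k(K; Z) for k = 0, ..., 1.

Fix the vertex order A < B < D < E and write every simplex with vertices in increasing order. Then dim K = 1 and the simplices of K are:

  0-simplices (4): A, B, D, E
  1-simplices (4): AB, AD, BE, DE

giving chain groups C_0 ≅ Z^4, C_1 ≅ Z^4.

The boundary map ∂_1: C_1 → C_0 sends each edge [p,q] (with p < q) to q − p.
The resulting 4×4 matrix has rank 3, and its Smith normal form has invariant factors (1,1,1).

Now H_k = ker ∂_k / im ∂_{k+1}, so:

  H_0: rank C_0 − rank ∂_1 = 4 − 3 = 1, and the invariant factors of ∂_1 are all 1, so H_0 ≅ Z.
  H_1: rank ker ∂_1 − rank ∂_2 = (4 − 3) − 0 = 1, and there is no ∂_2, so H_1 ≅ Z.

As a check, the Euler characteristic is 4 − 4 = 0, which agrees with 1 − 1 = 0.

H_0 ≅ Z,  H_1 ≅ Z.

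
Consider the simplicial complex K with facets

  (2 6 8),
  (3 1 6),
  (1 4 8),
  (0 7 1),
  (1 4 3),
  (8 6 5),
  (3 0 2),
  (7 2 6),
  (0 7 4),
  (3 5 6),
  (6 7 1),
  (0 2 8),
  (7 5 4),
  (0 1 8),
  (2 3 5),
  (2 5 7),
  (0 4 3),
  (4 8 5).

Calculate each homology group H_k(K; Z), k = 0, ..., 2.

H_0 ≅ Z,  H_1 ≅ Z ⊕ Z_2,  H_2 = 0.

Take the total order 0 < 1 < 2 < 3 < 4 < 5 < 6 < 7 < 8 on the vertex set. Then K (dimension 2) consists of the simplices:

  0-simplices (9): [0], [1], [2], [3], [4], [5], [6], [7], [8]
  1-simplices (27): (27 of them)
  2-simplices (18): [0,1,7], [0,1,8], [0,2,3], [0,2,8], [0,3,4], [0,4,7], [1,3,4], [1,3,6], [1,4,8], [1,6,7], [2,3,5], [2,5,7], [2,6,7], [2,6,8], [3,5,6], [4,5,7], [4,5,8], [5,6,8]

giving chain groups C_0 ≅ Z^9, C_1 ≅ Z^27, C_2 ≅ Z^18.

Boundary ∂_1: C_1 → C_0 sends each edge [p,q] (with p < q) to q − p.
As a 9×27 matrix over Z this has rank 8, with invariant factors (1,1,1,1,1,1,1,1).

∂_2: C_2 → C_1 sends each 2-simplex [p,q,r] to [q,r] − [p,r] + [p,q]. For instance
  ∂[4,5,7] = [5,7] − [4,7] + [4,5],
  ∂[2,5,7] = [5,7] − [2,7] + [2,5].
The resulting 27×18 matrix has rank 18, and its Smith normal form has invariant factors (1,1,1,1,1,1,1,1,1,1,1,1,1,1,1,1,1,2).

Computing H_k = (kernel of ∂_k) / (image of ∂_{k+1}):

  H_0: rank C_0 − rank ∂_1 = 9 − 8 = 1, and the invariant factors of ∂_1 are all 1, so H_0 = Z.
  H_1: rank ker ∂_1 − rank ∂_2 = (27 − 8) − 18 = 1, and ∂_2 has invariant factor 2 > 1, so H_1 = Z ⊕ Z_2.
  H_2: rank ker ∂_2 − rank ∂_3 = (18 − 18) − 0 = 0, and there is no ∂_3, so H_2 = 0.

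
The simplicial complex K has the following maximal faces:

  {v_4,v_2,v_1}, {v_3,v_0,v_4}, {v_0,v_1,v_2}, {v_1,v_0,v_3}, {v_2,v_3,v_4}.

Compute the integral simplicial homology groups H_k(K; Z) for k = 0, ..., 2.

Fix the vertex order v_0 < v_1 < v_2 < v_3 < v_4 and write every simplex with vertices in increasing order. Then dim K = 2 and the simplices of K are:

  0-simplices (5): [v_0], [v_1], [v_2], [v_3], [v_4]
  1-simplices (10): [v_0,v_1], [v_0,v_2], [v_0,v_3], [v_0,v_4], [v_1,v_2], [v_1,v_3], [v_1,v_4], [v_2,v_3], [v_2,v_4], [v_3,v_4]
  2-simplices (5): [v_0,v_1,v_2], [v_0,v_1,v_3], [v_0,v_3,v_4], [v_1,v_2,v_4], [v_2,v_3,v_4]

so the chain groups are C_0 ≅ Z^5, C_1 ≅ Z^10, C_2 ≅ Z^5.

The boundary map ∂_1: C_1 → C_0 maps an edge to its endpoints' difference, ∂[p,q] = q − p. For instance
  ∂[v_0,v_2] = [v_2] − [v_0].
As a 5×10 matrix over Z this has rank 4, with invariant factors (1,1,1,1).

∂_2: C_2 → C_1 maps a triangle to the signed sum of its edges. For instance
  ∂[v_2,v_3,v_4] = [v_3,v_4] − [v_2,v_4] + [v_2,v_3],
  ∂[v_0,v_3,v_4] = [v_3,v_4] − [v_0,v_4] + [v_0,v_3].
The 10×5 boundary matrix has rank 5 and Smith normal form diag(1,1,1,1,1).

Reading off H_k = ker ∂_k / im ∂_{k+1}:

  H_0: rank C_0 − rank ∂_1 = 5 − 4 = 1, and the invariant factors of ∂_1 are all 1, so H_0 = Z.
  H_1: rank ker ∂_1 − rank ∂_2 = (10 − 4) − 5 = 1, and the invariant factors of ∂_2 are all 1, so H_1 = Z.
  H_2: rank ker ∂_2 − rank ∂_3 = (5 − 5) − 0 = 0, and there is no ∂_3, so H_2 = 0.

H_0 = Z,  H_1 = Z,  H_2 = 0.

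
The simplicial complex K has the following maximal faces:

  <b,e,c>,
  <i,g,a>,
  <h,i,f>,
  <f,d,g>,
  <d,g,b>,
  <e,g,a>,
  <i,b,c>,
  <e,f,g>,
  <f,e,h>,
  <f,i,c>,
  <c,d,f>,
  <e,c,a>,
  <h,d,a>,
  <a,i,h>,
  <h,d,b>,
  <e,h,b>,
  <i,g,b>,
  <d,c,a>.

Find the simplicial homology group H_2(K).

H_2 ≅ Z.

Order the vertices as a < b < c < d < e < f < g < h < i. Listing each simplex with vertices in this order, K has dimension 2 with simplices:

  0-simplices (9): a, b, c, d, e, f, g, h, i
  1-simplices (27): ac, ad, ae, ag, ah, ai, bc, bd, be, bg, bh, bi, cd, ce, cf, ci, df, dg, dh, ef, eg, eh, fg, fh, fi, gi, hi
  2-simplices (18): acd, ace, adh, aeg, agi, ahi, bce, bci, bdg, bdh, beh, bgi, cdf, cfi, dfg, efg, efh, fhi

Hence C_0 ≅ Z^9, C_1 ≅ Z^27, C_2 ≅ Z^18.

Boundary ∂_1: C_1 → C_0 is given by ∂[p,q] = [q] − [p].
The resulting 9×27 matrix has rank 8, and its Smith normal form has invariant factors (1,1,1,1,1,1,1,1).

The boundary map ∂_2: C_2 → C_1 maps a triangle to the signed sum of its edges. For instance
  ∂acd = cd − ad + ac,
  ∂cdf = df − cf + cd.
The resulting 27×18 matrix has rank 17, and its Smith normal form has invariant factors (1,1,1,1,1,1,1,1,1,1,1,1,1,1,1,1,1).

From H_k ≅ ker(∂_k) / im(∂_{k+1}) we obtain:

  H_2: rank ker ∂_2 − rank ∂_3 = (18 − 17) − 0 = 1, and there is no ∂_3, so H_2 ≅ Z.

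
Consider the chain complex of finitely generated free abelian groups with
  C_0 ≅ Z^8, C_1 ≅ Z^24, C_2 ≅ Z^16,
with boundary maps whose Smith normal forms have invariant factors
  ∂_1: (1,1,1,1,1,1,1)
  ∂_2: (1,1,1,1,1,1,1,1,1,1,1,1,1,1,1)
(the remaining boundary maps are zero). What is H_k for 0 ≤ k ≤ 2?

H_0 ≅ Z,  H_1 ≅ Z^2,  H_2 ≅ Z.

H_0: b_0 = 8 − 0 − 7 = 1; torsion from ∂_1 factors > 1: none. So H_0 ≅ Z.
H_1: b_1 = 24 − 7 − 15 = 2; torsion from ∂_2 factors > 1: none. So H_1 ≅ Z^2.
H_2: b_2 = 16 − 15 − 0 = 1; torsion from ∂_3 factors > 1: none. So H_2 ≅ Z.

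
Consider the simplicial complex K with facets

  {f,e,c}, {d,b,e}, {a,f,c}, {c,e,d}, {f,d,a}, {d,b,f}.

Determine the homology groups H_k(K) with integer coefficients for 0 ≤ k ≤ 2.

Fix the vertex order a < b < c < d < e < f and write every simplex with vertices in increasing order. Then dim K = 2 and the simplices of K are:

  0-simplices (6): a, b, c, d, e, f
  1-simplices (12): ac, ad, af, bd, be, bf, cd, ce, cf, de, df, ef
  2-simplices (6): acf, adf, bde, bdf, cde, cef

so the chain groups are C_0 ≅ Z^6, C_1 ≅ Z^12, C_2 ≅ Z^6.

Boundary ∂_1: C_1 → C_0 maps an edge to its endpoints' difference, ∂[p,q] = q − p. For instance
  ∂de = e − d.
The resulting 6×12 matrix has rank 5, and its Smith normal form has invariant factors (1,1,1,1,1).

Boundary ∂_2: C_2 → C_1 acts by ∂[p,q,r] = [q,r] − [p,r] + [p,q]. For instance
  ∂adf = df − af + ad,
  ∂bdf = df − bf + bd.
As a 12×6 matrix over Z this has rank 6, with invariant factors (1,1,1,1,1,1).

Reading off H_k = ker ∂_k / im ∂_{k+1}:

  H_0: rank C_0 − rank ∂_1 = 6 − 5 = 1, and the invariant factors of ∂_1 are all 1, so H_0 = Z.
  H_1: rank ker ∂_1 − rank ∂_2 = (12 − 5) − 6 = 1, and the invariant factors of ∂_2 are all 1, so H_1 = Z.
  H_2: rank ker ∂_2 − rank ∂_3 = (6 − 6) − 0 = 0, and there is no ∂_3, so H_2 = 0.

H_0 = Z,  H_1 = Z,  H_2 = 0.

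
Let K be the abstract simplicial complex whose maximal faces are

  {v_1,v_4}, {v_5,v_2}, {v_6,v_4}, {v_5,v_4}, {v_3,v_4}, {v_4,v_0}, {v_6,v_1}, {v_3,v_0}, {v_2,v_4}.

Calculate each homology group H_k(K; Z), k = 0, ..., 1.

We work with the vertex ordering v_0 < v_1 < v_2 < v_3 < v_4 < v_5 < v_6. The simplices of K, each written with vertices in increasing order, are:

  0-simplices (7): [v_0], [v_1], [v_2], [v_3], [v_4], [v_5], [v_6]
  1-simplices (9): [v_0,v_3], [v_0,v_4], [v_1,v_4], [v_1,v_6], [v_2,v_4], [v_2,v_5], [v_3,v_4], [v_4,v_5], [v_4,v_6]

Hence C_0 ≅ Z^7, C_1 ≅ Z^9.

Boundary ∂_1: C_1 → C_0 is given by ∂[p,q] = [q] − [p]. For instance
  ∂[v_2,v_5] = [v_5] − [v_2].
This gives a 7×9 integer matrix of rank 6; reducing to Smith normal form yields diagonal entries (1,1,1,1,1,1).

Reading off H_k = ker ∂_k / im ∂_{k+1}:

  H_0: rank C_0 − rank ∂_1 = 7 − 6 = 1, and the invariant factors of ∂_1 are all 1, so H_0 ≅ Z.
  H_1: rank ker ∂_1 − rank ∂_2 = (9 − 6) − 0 = 3, and there is no ∂_2, so H_1 ≅ Z^3.

(K is a triangulation of a wedge of 3 circles.)

H_0 = Z,  H_1 = Z^3.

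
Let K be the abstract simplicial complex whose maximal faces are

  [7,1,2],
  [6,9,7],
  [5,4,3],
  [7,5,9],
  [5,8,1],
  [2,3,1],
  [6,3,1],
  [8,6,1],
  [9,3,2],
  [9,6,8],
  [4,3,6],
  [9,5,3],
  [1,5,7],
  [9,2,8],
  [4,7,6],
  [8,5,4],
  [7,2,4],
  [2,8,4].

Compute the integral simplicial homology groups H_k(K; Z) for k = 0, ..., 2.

K has 9 vertices, 27 edges, 18 triangles.
rank ∂_0 = 0, rank ∂_1 = 8 ⇒ b_0 = 9 − 0 − 8 = 1; all invariant factors of ∂_1 are 1 so no torsion. So H_0 ≅ Z.
rank ∂_1 = 8, rank ∂_2 = 17 ⇒ b_1 = 27 − 8 − 17 = 2; all invariant factors of ∂_2 are 1 so no torsion. So H_1 ≅ Z^2.
rank ∂_2 = 17, rank ∂_3 = 0 ⇒ b_2 = 18 − 17 − 0 = 1. So H_2 ≅ Z.

H_0 ≅ Z,  H_1 ≅ Z^2,  H_2 ≅ Z.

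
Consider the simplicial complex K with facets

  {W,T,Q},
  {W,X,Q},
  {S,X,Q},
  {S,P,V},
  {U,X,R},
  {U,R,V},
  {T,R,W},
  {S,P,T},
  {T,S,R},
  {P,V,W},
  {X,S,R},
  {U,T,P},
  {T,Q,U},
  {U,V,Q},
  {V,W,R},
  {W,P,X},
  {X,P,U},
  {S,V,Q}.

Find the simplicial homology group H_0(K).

Fix the vertex order P < Q < R < S < T < U < V < W < X and write every simplex with vertices in increasing order. Then dim K = 2 and the simplices of K are:

  0-simplices (9): P, Q, R, S, T, U, V, W, X
  1-simplices (27): PS, PT, PU, PV, PW, PX, QS, QT, QU, QV, QW, QX, RS, RT, RU, RV, RW, RX, ST, SV, SX, TU, TW, UV, UX, VW, WX
  2-simplices (18): PST, PSV, PTU, PUX, PVW, PWX, QSV, QSX, QTU, QTW, QUV, QWX, RST, RSX, RTW, RUV, RUX, RVW

so the chain groups are C_0 ≅ Z^9, C_1 ≅ Z^27, C_2 ≅ Z^18.

Boundary ∂_1: C_1 → C_0 sends each edge [p,q] (with p < q) to q − p. For instance
  ∂RS = S − R.
The 9×27 boundary matrix has rank 8 and Smith normal form diag(1,1,1,1,1,1,1,1).

Boundary ∂_2: C_2 → C_1 sends each 2-simplex [p,q,r] to [q,r] − [p,r] + [p,q]. For instance
  ∂RUV = UV − RV + RU,
  ∂QUV = UV − QV + QU.
The 27×18 boundary matrix has rank 17 and Smith normal form diag(1,1,1,1,1,1,1,1,1,1,1,1,1,1,1,1,1).

From H_k ≅ ker(∂_k) / im(∂_{k+1}) we obtain:

  H_0: rank C_0 − rank ∂_1 = 9 − 8 = 1, and the invariant factors of ∂_1 are all 1, so H_0 = Z.

H_0 = Z.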